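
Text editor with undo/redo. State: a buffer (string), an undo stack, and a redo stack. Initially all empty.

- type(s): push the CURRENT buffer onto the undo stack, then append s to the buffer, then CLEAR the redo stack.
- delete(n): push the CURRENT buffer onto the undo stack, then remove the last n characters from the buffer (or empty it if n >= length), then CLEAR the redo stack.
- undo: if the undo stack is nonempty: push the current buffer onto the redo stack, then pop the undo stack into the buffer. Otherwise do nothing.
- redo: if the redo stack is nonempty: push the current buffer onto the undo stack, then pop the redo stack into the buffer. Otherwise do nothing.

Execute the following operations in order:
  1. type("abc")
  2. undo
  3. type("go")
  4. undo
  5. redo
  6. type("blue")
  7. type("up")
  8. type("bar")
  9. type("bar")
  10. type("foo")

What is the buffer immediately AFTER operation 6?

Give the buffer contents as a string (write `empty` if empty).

Answer: goblue

Derivation:
After op 1 (type): buf='abc' undo_depth=1 redo_depth=0
After op 2 (undo): buf='(empty)' undo_depth=0 redo_depth=1
After op 3 (type): buf='go' undo_depth=1 redo_depth=0
After op 4 (undo): buf='(empty)' undo_depth=0 redo_depth=1
After op 5 (redo): buf='go' undo_depth=1 redo_depth=0
After op 6 (type): buf='goblue' undo_depth=2 redo_depth=0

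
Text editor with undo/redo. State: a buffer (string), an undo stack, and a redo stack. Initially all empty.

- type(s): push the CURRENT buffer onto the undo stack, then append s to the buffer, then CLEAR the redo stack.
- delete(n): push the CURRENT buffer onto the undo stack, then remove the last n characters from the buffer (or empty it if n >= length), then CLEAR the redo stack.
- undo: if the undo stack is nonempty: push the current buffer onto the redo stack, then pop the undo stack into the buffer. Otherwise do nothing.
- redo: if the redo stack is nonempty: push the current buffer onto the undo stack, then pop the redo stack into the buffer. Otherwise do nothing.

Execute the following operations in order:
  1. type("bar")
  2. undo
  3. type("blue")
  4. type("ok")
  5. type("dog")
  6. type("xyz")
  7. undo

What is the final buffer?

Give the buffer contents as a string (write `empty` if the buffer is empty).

After op 1 (type): buf='bar' undo_depth=1 redo_depth=0
After op 2 (undo): buf='(empty)' undo_depth=0 redo_depth=1
After op 3 (type): buf='blue' undo_depth=1 redo_depth=0
After op 4 (type): buf='blueok' undo_depth=2 redo_depth=0
After op 5 (type): buf='blueokdog' undo_depth=3 redo_depth=0
After op 6 (type): buf='blueokdogxyz' undo_depth=4 redo_depth=0
After op 7 (undo): buf='blueokdog' undo_depth=3 redo_depth=1

Answer: blueokdog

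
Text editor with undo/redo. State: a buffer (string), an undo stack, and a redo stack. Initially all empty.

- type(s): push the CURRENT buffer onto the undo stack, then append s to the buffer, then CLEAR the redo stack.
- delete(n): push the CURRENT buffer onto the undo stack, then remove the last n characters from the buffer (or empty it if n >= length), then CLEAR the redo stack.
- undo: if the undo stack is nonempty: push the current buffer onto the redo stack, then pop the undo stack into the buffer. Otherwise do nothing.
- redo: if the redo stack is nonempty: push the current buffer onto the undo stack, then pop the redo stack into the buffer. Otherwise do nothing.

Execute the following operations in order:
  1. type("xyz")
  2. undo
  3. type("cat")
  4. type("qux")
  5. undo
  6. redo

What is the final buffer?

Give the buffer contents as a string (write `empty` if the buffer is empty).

After op 1 (type): buf='xyz' undo_depth=1 redo_depth=0
After op 2 (undo): buf='(empty)' undo_depth=0 redo_depth=1
After op 3 (type): buf='cat' undo_depth=1 redo_depth=0
After op 4 (type): buf='catqux' undo_depth=2 redo_depth=0
After op 5 (undo): buf='cat' undo_depth=1 redo_depth=1
After op 6 (redo): buf='catqux' undo_depth=2 redo_depth=0

Answer: catqux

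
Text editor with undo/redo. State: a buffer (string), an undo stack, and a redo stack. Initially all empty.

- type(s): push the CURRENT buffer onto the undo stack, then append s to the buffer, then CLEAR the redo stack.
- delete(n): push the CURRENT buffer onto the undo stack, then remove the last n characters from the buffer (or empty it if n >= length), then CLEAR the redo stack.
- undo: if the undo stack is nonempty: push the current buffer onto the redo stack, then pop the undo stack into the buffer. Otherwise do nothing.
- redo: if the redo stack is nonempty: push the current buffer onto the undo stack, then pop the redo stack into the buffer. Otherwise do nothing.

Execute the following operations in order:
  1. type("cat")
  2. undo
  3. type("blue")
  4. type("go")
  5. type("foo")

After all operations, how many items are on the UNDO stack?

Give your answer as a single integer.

After op 1 (type): buf='cat' undo_depth=1 redo_depth=0
After op 2 (undo): buf='(empty)' undo_depth=0 redo_depth=1
After op 3 (type): buf='blue' undo_depth=1 redo_depth=0
After op 4 (type): buf='bluego' undo_depth=2 redo_depth=0
After op 5 (type): buf='bluegofoo' undo_depth=3 redo_depth=0

Answer: 3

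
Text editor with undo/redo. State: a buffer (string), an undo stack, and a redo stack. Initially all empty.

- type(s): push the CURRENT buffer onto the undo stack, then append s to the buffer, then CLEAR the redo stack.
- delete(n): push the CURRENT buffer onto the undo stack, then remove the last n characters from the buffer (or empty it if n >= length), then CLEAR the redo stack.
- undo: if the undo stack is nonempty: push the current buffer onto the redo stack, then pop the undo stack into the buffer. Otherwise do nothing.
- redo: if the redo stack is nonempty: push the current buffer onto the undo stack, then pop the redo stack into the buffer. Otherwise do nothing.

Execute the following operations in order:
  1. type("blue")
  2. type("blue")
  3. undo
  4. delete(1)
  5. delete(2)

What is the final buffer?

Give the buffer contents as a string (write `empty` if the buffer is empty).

Answer: b

Derivation:
After op 1 (type): buf='blue' undo_depth=1 redo_depth=0
After op 2 (type): buf='blueblue' undo_depth=2 redo_depth=0
After op 3 (undo): buf='blue' undo_depth=1 redo_depth=1
After op 4 (delete): buf='blu' undo_depth=2 redo_depth=0
After op 5 (delete): buf='b' undo_depth=3 redo_depth=0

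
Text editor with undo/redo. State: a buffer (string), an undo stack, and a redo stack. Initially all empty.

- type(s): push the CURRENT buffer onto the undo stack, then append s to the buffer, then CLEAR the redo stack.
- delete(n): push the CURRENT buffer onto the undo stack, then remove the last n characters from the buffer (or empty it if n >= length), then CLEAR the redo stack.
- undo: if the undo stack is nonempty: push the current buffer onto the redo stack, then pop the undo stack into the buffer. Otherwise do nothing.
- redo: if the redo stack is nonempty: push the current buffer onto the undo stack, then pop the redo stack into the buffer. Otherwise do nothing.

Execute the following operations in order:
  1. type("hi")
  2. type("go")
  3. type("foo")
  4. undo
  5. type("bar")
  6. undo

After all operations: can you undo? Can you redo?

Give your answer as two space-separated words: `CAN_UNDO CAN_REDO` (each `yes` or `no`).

After op 1 (type): buf='hi' undo_depth=1 redo_depth=0
After op 2 (type): buf='higo' undo_depth=2 redo_depth=0
After op 3 (type): buf='higofoo' undo_depth=3 redo_depth=0
After op 4 (undo): buf='higo' undo_depth=2 redo_depth=1
After op 5 (type): buf='higobar' undo_depth=3 redo_depth=0
After op 6 (undo): buf='higo' undo_depth=2 redo_depth=1

Answer: yes yes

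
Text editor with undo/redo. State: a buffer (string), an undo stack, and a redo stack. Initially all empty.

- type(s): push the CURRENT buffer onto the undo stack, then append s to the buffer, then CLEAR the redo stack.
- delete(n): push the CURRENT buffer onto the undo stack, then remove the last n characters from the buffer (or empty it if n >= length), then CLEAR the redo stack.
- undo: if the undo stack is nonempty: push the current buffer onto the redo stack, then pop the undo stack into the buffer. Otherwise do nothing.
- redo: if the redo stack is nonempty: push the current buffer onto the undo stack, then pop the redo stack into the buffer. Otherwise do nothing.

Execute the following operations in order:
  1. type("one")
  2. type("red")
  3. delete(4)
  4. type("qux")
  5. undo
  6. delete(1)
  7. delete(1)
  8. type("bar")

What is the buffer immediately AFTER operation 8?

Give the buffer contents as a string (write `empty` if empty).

Answer: bar

Derivation:
After op 1 (type): buf='one' undo_depth=1 redo_depth=0
After op 2 (type): buf='onered' undo_depth=2 redo_depth=0
After op 3 (delete): buf='on' undo_depth=3 redo_depth=0
After op 4 (type): buf='onqux' undo_depth=4 redo_depth=0
After op 5 (undo): buf='on' undo_depth=3 redo_depth=1
After op 6 (delete): buf='o' undo_depth=4 redo_depth=0
After op 7 (delete): buf='(empty)' undo_depth=5 redo_depth=0
After op 8 (type): buf='bar' undo_depth=6 redo_depth=0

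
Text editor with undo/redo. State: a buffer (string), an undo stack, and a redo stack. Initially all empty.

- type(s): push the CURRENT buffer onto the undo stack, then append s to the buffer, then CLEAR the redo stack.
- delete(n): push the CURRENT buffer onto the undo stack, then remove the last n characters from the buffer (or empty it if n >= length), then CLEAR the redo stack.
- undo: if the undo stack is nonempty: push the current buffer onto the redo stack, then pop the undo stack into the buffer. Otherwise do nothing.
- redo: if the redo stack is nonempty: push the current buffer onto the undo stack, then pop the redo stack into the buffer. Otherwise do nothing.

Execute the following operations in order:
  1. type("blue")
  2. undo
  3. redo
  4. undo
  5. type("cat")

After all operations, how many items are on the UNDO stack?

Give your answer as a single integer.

Answer: 1

Derivation:
After op 1 (type): buf='blue' undo_depth=1 redo_depth=0
After op 2 (undo): buf='(empty)' undo_depth=0 redo_depth=1
After op 3 (redo): buf='blue' undo_depth=1 redo_depth=0
After op 4 (undo): buf='(empty)' undo_depth=0 redo_depth=1
After op 5 (type): buf='cat' undo_depth=1 redo_depth=0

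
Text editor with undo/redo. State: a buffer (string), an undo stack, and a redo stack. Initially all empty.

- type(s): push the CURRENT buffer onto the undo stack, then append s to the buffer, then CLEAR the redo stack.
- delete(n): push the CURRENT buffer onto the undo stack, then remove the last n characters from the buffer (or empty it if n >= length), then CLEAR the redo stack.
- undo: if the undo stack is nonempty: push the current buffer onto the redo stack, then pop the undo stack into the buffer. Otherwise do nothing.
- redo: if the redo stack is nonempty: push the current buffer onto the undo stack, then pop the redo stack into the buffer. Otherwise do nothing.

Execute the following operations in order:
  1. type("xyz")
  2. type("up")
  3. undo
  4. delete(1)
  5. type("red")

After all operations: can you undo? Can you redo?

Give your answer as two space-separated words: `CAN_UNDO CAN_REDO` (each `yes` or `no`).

Answer: yes no

Derivation:
After op 1 (type): buf='xyz' undo_depth=1 redo_depth=0
After op 2 (type): buf='xyzup' undo_depth=2 redo_depth=0
After op 3 (undo): buf='xyz' undo_depth=1 redo_depth=1
After op 4 (delete): buf='xy' undo_depth=2 redo_depth=0
After op 5 (type): buf='xyred' undo_depth=3 redo_depth=0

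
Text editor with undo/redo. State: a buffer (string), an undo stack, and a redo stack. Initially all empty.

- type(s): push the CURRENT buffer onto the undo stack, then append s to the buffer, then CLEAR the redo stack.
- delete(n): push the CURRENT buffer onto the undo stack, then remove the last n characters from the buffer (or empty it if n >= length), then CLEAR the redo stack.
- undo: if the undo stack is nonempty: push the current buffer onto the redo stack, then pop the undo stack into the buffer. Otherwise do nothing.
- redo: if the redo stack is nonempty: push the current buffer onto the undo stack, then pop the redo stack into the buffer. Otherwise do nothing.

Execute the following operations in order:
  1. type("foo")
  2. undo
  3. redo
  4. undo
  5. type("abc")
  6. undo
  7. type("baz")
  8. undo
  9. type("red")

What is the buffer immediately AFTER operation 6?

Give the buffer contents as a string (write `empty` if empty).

After op 1 (type): buf='foo' undo_depth=1 redo_depth=0
After op 2 (undo): buf='(empty)' undo_depth=0 redo_depth=1
After op 3 (redo): buf='foo' undo_depth=1 redo_depth=0
After op 4 (undo): buf='(empty)' undo_depth=0 redo_depth=1
After op 5 (type): buf='abc' undo_depth=1 redo_depth=0
After op 6 (undo): buf='(empty)' undo_depth=0 redo_depth=1

Answer: empty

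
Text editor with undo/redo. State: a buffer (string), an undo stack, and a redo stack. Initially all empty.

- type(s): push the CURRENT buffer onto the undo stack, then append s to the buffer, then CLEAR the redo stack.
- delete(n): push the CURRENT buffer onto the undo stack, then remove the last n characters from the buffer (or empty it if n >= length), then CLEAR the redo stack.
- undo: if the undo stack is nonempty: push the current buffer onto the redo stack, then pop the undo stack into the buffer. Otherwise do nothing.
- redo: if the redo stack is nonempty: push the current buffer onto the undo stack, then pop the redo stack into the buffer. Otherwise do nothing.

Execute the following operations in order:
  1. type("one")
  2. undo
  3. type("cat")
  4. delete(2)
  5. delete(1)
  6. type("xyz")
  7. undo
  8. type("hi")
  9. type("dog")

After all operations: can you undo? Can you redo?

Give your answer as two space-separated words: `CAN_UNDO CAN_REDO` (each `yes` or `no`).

After op 1 (type): buf='one' undo_depth=1 redo_depth=0
After op 2 (undo): buf='(empty)' undo_depth=0 redo_depth=1
After op 3 (type): buf='cat' undo_depth=1 redo_depth=0
After op 4 (delete): buf='c' undo_depth=2 redo_depth=0
After op 5 (delete): buf='(empty)' undo_depth=3 redo_depth=0
After op 6 (type): buf='xyz' undo_depth=4 redo_depth=0
After op 7 (undo): buf='(empty)' undo_depth=3 redo_depth=1
After op 8 (type): buf='hi' undo_depth=4 redo_depth=0
After op 9 (type): buf='hidog' undo_depth=5 redo_depth=0

Answer: yes no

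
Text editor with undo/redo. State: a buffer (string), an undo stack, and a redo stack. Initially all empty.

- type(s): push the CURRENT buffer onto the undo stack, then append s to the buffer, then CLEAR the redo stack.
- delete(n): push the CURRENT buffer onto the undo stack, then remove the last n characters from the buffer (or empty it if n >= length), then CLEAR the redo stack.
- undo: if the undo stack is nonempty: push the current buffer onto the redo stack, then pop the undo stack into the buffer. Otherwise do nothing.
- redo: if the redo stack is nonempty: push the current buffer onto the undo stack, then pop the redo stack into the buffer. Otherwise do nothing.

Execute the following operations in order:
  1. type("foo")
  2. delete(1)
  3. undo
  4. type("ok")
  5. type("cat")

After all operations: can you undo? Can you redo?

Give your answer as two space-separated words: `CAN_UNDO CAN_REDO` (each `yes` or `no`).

After op 1 (type): buf='foo' undo_depth=1 redo_depth=0
After op 2 (delete): buf='fo' undo_depth=2 redo_depth=0
After op 3 (undo): buf='foo' undo_depth=1 redo_depth=1
After op 4 (type): buf='foook' undo_depth=2 redo_depth=0
After op 5 (type): buf='foookcat' undo_depth=3 redo_depth=0

Answer: yes no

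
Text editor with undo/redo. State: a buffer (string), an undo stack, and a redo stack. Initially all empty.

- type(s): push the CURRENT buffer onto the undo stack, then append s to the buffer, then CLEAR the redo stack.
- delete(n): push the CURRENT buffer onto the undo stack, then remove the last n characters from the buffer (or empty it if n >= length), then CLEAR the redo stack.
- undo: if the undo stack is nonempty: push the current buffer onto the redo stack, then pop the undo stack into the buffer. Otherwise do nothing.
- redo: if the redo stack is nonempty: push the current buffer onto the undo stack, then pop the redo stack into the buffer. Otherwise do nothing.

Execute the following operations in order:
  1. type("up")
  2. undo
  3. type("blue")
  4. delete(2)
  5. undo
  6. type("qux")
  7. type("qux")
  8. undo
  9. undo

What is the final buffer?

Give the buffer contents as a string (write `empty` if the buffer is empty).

Answer: blue

Derivation:
After op 1 (type): buf='up' undo_depth=1 redo_depth=0
After op 2 (undo): buf='(empty)' undo_depth=0 redo_depth=1
After op 3 (type): buf='blue' undo_depth=1 redo_depth=0
After op 4 (delete): buf='bl' undo_depth=2 redo_depth=0
After op 5 (undo): buf='blue' undo_depth=1 redo_depth=1
After op 6 (type): buf='bluequx' undo_depth=2 redo_depth=0
After op 7 (type): buf='bluequxqux' undo_depth=3 redo_depth=0
After op 8 (undo): buf='bluequx' undo_depth=2 redo_depth=1
After op 9 (undo): buf='blue' undo_depth=1 redo_depth=2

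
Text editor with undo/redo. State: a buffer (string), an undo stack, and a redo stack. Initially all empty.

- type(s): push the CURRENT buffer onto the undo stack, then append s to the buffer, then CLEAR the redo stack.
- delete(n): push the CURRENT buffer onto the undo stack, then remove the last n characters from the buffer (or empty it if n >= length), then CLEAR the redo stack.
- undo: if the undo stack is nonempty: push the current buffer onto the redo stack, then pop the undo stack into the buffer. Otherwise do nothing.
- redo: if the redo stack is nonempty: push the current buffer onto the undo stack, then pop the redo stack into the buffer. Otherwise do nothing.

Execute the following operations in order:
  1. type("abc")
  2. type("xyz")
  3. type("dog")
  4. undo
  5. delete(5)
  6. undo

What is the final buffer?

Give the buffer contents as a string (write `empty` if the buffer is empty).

After op 1 (type): buf='abc' undo_depth=1 redo_depth=0
After op 2 (type): buf='abcxyz' undo_depth=2 redo_depth=0
After op 3 (type): buf='abcxyzdog' undo_depth=3 redo_depth=0
After op 4 (undo): buf='abcxyz' undo_depth=2 redo_depth=1
After op 5 (delete): buf='a' undo_depth=3 redo_depth=0
After op 6 (undo): buf='abcxyz' undo_depth=2 redo_depth=1

Answer: abcxyz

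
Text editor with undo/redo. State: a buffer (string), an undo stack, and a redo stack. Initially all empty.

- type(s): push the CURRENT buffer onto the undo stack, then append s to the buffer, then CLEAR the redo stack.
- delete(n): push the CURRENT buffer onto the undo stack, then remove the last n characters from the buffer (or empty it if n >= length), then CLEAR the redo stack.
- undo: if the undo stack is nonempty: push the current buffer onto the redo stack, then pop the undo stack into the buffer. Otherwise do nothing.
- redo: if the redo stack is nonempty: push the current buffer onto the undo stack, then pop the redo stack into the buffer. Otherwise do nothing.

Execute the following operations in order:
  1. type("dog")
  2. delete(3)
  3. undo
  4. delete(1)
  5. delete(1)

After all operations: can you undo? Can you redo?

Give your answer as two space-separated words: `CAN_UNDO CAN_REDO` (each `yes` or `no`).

Answer: yes no

Derivation:
After op 1 (type): buf='dog' undo_depth=1 redo_depth=0
After op 2 (delete): buf='(empty)' undo_depth=2 redo_depth=0
After op 3 (undo): buf='dog' undo_depth=1 redo_depth=1
After op 4 (delete): buf='do' undo_depth=2 redo_depth=0
After op 5 (delete): buf='d' undo_depth=3 redo_depth=0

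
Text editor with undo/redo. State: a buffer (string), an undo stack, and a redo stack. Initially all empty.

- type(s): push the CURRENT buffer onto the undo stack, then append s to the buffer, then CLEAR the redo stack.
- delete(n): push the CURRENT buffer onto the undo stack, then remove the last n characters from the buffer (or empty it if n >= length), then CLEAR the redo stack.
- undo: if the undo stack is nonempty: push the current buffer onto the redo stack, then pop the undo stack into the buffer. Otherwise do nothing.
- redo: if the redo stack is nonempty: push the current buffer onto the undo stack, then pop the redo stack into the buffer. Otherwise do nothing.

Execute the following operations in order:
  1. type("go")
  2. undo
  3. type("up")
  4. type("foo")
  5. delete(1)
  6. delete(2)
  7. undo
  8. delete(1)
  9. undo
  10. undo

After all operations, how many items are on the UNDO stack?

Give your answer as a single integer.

Answer: 2

Derivation:
After op 1 (type): buf='go' undo_depth=1 redo_depth=0
After op 2 (undo): buf='(empty)' undo_depth=0 redo_depth=1
After op 3 (type): buf='up' undo_depth=1 redo_depth=0
After op 4 (type): buf='upfoo' undo_depth=2 redo_depth=0
After op 5 (delete): buf='upfo' undo_depth=3 redo_depth=0
After op 6 (delete): buf='up' undo_depth=4 redo_depth=0
After op 7 (undo): buf='upfo' undo_depth=3 redo_depth=1
After op 8 (delete): buf='upf' undo_depth=4 redo_depth=0
After op 9 (undo): buf='upfo' undo_depth=3 redo_depth=1
After op 10 (undo): buf='upfoo' undo_depth=2 redo_depth=2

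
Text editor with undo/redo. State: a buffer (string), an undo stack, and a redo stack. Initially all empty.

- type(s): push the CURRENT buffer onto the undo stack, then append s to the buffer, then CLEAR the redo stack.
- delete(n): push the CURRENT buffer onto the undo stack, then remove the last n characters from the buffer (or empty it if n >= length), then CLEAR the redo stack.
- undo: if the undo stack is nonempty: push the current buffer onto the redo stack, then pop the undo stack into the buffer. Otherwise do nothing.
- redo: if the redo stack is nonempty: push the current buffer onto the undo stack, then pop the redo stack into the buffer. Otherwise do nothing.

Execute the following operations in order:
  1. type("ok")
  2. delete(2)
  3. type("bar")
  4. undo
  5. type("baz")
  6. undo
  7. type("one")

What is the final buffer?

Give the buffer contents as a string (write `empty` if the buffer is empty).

Answer: one

Derivation:
After op 1 (type): buf='ok' undo_depth=1 redo_depth=0
After op 2 (delete): buf='(empty)' undo_depth=2 redo_depth=0
After op 3 (type): buf='bar' undo_depth=3 redo_depth=0
After op 4 (undo): buf='(empty)' undo_depth=2 redo_depth=1
After op 5 (type): buf='baz' undo_depth=3 redo_depth=0
After op 6 (undo): buf='(empty)' undo_depth=2 redo_depth=1
After op 7 (type): buf='one' undo_depth=3 redo_depth=0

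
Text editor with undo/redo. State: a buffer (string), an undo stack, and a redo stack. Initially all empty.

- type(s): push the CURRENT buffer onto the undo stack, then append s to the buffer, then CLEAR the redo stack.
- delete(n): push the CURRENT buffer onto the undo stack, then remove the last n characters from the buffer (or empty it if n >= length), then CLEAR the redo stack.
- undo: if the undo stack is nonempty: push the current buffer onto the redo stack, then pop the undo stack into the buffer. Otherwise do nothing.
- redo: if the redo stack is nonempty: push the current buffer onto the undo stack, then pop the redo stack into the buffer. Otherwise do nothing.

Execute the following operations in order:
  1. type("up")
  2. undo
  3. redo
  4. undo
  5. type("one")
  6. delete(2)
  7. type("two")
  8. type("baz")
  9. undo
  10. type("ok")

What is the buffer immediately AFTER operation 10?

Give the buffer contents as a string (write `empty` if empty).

Answer: otwook

Derivation:
After op 1 (type): buf='up' undo_depth=1 redo_depth=0
After op 2 (undo): buf='(empty)' undo_depth=0 redo_depth=1
After op 3 (redo): buf='up' undo_depth=1 redo_depth=0
After op 4 (undo): buf='(empty)' undo_depth=0 redo_depth=1
After op 5 (type): buf='one' undo_depth=1 redo_depth=0
After op 6 (delete): buf='o' undo_depth=2 redo_depth=0
After op 7 (type): buf='otwo' undo_depth=3 redo_depth=0
After op 8 (type): buf='otwobaz' undo_depth=4 redo_depth=0
After op 9 (undo): buf='otwo' undo_depth=3 redo_depth=1
After op 10 (type): buf='otwook' undo_depth=4 redo_depth=0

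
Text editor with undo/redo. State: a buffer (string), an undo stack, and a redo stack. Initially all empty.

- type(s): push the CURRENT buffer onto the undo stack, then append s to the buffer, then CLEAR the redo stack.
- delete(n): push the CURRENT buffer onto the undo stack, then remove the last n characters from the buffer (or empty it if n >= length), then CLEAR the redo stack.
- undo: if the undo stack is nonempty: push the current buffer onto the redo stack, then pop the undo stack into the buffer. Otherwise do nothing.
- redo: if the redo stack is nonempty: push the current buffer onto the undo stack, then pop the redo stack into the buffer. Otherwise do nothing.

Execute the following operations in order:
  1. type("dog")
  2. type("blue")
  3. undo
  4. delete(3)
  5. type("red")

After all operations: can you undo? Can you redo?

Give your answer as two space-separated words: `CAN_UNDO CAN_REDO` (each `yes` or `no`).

Answer: yes no

Derivation:
After op 1 (type): buf='dog' undo_depth=1 redo_depth=0
After op 2 (type): buf='dogblue' undo_depth=2 redo_depth=0
After op 3 (undo): buf='dog' undo_depth=1 redo_depth=1
After op 4 (delete): buf='(empty)' undo_depth=2 redo_depth=0
After op 5 (type): buf='red' undo_depth=3 redo_depth=0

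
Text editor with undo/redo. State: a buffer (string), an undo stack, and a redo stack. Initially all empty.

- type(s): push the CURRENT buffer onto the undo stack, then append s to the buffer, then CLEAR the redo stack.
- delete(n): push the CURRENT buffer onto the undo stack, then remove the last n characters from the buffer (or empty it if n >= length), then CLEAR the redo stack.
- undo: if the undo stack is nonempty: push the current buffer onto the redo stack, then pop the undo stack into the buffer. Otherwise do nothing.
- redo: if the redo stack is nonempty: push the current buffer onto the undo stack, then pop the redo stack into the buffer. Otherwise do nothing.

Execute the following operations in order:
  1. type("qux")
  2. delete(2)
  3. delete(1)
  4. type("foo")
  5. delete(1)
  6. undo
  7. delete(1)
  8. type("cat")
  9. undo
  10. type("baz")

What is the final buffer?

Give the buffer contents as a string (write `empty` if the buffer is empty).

Answer: fobaz

Derivation:
After op 1 (type): buf='qux' undo_depth=1 redo_depth=0
After op 2 (delete): buf='q' undo_depth=2 redo_depth=0
After op 3 (delete): buf='(empty)' undo_depth=3 redo_depth=0
After op 4 (type): buf='foo' undo_depth=4 redo_depth=0
After op 5 (delete): buf='fo' undo_depth=5 redo_depth=0
After op 6 (undo): buf='foo' undo_depth=4 redo_depth=1
After op 7 (delete): buf='fo' undo_depth=5 redo_depth=0
After op 8 (type): buf='focat' undo_depth=6 redo_depth=0
After op 9 (undo): buf='fo' undo_depth=5 redo_depth=1
After op 10 (type): buf='fobaz' undo_depth=6 redo_depth=0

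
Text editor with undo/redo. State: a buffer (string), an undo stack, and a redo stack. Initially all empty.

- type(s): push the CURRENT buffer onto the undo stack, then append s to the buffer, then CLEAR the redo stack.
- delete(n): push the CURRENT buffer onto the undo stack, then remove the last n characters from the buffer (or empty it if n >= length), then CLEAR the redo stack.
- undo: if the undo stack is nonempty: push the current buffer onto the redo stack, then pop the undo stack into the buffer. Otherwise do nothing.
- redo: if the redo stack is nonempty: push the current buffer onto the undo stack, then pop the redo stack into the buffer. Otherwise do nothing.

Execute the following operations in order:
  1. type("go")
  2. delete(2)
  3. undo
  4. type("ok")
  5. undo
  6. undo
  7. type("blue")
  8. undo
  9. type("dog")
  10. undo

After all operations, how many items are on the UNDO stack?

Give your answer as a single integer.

After op 1 (type): buf='go' undo_depth=1 redo_depth=0
After op 2 (delete): buf='(empty)' undo_depth=2 redo_depth=0
After op 3 (undo): buf='go' undo_depth=1 redo_depth=1
After op 4 (type): buf='gook' undo_depth=2 redo_depth=0
After op 5 (undo): buf='go' undo_depth=1 redo_depth=1
After op 6 (undo): buf='(empty)' undo_depth=0 redo_depth=2
After op 7 (type): buf='blue' undo_depth=1 redo_depth=0
After op 8 (undo): buf='(empty)' undo_depth=0 redo_depth=1
After op 9 (type): buf='dog' undo_depth=1 redo_depth=0
After op 10 (undo): buf='(empty)' undo_depth=0 redo_depth=1

Answer: 0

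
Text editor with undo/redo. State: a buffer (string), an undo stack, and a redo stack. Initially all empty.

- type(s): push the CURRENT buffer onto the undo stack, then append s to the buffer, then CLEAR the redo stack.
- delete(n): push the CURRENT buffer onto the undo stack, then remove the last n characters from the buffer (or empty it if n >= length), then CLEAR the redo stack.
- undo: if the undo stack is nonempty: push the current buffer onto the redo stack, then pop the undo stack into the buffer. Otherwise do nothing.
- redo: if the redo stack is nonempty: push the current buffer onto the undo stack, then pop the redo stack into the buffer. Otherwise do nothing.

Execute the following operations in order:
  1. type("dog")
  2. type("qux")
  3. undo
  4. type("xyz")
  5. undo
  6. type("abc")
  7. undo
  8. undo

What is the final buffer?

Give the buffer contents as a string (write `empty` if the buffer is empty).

After op 1 (type): buf='dog' undo_depth=1 redo_depth=0
After op 2 (type): buf='dogqux' undo_depth=2 redo_depth=0
After op 3 (undo): buf='dog' undo_depth=1 redo_depth=1
After op 4 (type): buf='dogxyz' undo_depth=2 redo_depth=0
After op 5 (undo): buf='dog' undo_depth=1 redo_depth=1
After op 6 (type): buf='dogabc' undo_depth=2 redo_depth=0
After op 7 (undo): buf='dog' undo_depth=1 redo_depth=1
After op 8 (undo): buf='(empty)' undo_depth=0 redo_depth=2

Answer: empty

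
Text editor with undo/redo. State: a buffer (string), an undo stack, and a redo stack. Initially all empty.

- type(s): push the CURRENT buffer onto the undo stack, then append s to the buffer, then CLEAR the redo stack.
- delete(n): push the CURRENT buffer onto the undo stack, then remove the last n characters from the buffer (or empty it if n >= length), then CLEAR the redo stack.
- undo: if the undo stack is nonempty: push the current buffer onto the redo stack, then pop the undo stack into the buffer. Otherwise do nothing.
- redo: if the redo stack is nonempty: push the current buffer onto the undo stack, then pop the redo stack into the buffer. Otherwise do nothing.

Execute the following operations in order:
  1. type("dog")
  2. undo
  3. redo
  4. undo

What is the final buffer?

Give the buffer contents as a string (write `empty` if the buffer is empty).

Answer: empty

Derivation:
After op 1 (type): buf='dog' undo_depth=1 redo_depth=0
After op 2 (undo): buf='(empty)' undo_depth=0 redo_depth=1
After op 3 (redo): buf='dog' undo_depth=1 redo_depth=0
After op 4 (undo): buf='(empty)' undo_depth=0 redo_depth=1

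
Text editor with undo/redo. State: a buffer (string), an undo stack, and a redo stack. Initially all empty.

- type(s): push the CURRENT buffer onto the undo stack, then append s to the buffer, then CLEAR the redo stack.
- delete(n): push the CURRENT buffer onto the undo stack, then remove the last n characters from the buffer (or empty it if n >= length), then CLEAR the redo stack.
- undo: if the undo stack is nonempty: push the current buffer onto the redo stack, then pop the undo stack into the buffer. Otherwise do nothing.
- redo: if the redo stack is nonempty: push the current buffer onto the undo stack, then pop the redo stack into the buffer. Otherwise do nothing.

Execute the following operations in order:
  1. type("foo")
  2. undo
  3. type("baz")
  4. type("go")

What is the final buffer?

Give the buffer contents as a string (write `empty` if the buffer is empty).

Answer: bazgo

Derivation:
After op 1 (type): buf='foo' undo_depth=1 redo_depth=0
After op 2 (undo): buf='(empty)' undo_depth=0 redo_depth=1
After op 3 (type): buf='baz' undo_depth=1 redo_depth=0
After op 4 (type): buf='bazgo' undo_depth=2 redo_depth=0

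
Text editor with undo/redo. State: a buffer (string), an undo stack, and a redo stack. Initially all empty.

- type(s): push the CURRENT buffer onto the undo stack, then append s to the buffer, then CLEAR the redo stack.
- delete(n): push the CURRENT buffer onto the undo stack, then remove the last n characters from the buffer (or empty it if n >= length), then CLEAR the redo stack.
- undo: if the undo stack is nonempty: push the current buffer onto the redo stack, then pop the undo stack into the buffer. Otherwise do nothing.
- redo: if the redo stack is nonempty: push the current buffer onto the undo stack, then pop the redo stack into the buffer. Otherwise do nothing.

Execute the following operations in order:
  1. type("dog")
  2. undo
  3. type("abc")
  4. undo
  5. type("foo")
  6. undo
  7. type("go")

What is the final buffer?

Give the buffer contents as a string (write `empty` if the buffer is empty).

Answer: go

Derivation:
After op 1 (type): buf='dog' undo_depth=1 redo_depth=0
After op 2 (undo): buf='(empty)' undo_depth=0 redo_depth=1
After op 3 (type): buf='abc' undo_depth=1 redo_depth=0
After op 4 (undo): buf='(empty)' undo_depth=0 redo_depth=1
After op 5 (type): buf='foo' undo_depth=1 redo_depth=0
After op 6 (undo): buf='(empty)' undo_depth=0 redo_depth=1
After op 7 (type): buf='go' undo_depth=1 redo_depth=0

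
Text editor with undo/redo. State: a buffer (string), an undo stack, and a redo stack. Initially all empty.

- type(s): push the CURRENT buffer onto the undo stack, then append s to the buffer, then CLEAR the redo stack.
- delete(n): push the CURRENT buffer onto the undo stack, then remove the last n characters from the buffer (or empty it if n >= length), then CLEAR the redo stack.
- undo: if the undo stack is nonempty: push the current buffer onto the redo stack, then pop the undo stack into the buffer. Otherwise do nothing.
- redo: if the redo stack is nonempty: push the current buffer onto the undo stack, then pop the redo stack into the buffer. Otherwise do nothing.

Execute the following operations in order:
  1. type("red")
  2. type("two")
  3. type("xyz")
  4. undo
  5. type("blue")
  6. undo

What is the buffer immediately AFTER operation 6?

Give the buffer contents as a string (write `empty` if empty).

Answer: redtwo

Derivation:
After op 1 (type): buf='red' undo_depth=1 redo_depth=0
After op 2 (type): buf='redtwo' undo_depth=2 redo_depth=0
After op 3 (type): buf='redtwoxyz' undo_depth=3 redo_depth=0
After op 4 (undo): buf='redtwo' undo_depth=2 redo_depth=1
After op 5 (type): buf='redtwoblue' undo_depth=3 redo_depth=0
After op 6 (undo): buf='redtwo' undo_depth=2 redo_depth=1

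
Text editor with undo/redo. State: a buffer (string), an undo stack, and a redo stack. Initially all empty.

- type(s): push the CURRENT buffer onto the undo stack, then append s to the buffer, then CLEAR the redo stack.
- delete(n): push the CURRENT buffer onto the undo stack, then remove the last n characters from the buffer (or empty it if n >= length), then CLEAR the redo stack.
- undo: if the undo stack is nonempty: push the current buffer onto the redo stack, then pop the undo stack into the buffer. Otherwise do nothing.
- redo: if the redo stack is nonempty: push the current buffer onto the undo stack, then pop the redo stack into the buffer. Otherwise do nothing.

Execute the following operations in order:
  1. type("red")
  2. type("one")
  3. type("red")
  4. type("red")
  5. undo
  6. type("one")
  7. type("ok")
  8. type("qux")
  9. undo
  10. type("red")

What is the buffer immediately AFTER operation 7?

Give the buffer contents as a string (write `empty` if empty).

After op 1 (type): buf='red' undo_depth=1 redo_depth=0
After op 2 (type): buf='redone' undo_depth=2 redo_depth=0
After op 3 (type): buf='redonered' undo_depth=3 redo_depth=0
After op 4 (type): buf='redoneredred' undo_depth=4 redo_depth=0
After op 5 (undo): buf='redonered' undo_depth=3 redo_depth=1
After op 6 (type): buf='redoneredone' undo_depth=4 redo_depth=0
After op 7 (type): buf='redoneredoneok' undo_depth=5 redo_depth=0

Answer: redoneredoneok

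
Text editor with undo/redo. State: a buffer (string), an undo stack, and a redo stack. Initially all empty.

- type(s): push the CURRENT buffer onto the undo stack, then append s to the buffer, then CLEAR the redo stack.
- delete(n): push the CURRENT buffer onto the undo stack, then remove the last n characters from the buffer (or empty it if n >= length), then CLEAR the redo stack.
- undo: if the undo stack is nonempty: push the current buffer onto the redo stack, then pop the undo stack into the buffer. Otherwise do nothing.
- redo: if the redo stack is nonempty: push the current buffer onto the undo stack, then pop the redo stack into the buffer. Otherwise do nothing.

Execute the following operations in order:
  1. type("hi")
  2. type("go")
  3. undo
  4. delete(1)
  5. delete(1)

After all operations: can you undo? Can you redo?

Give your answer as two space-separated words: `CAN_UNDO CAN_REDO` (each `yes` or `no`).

After op 1 (type): buf='hi' undo_depth=1 redo_depth=0
After op 2 (type): buf='higo' undo_depth=2 redo_depth=0
After op 3 (undo): buf='hi' undo_depth=1 redo_depth=1
After op 4 (delete): buf='h' undo_depth=2 redo_depth=0
After op 5 (delete): buf='(empty)' undo_depth=3 redo_depth=0

Answer: yes no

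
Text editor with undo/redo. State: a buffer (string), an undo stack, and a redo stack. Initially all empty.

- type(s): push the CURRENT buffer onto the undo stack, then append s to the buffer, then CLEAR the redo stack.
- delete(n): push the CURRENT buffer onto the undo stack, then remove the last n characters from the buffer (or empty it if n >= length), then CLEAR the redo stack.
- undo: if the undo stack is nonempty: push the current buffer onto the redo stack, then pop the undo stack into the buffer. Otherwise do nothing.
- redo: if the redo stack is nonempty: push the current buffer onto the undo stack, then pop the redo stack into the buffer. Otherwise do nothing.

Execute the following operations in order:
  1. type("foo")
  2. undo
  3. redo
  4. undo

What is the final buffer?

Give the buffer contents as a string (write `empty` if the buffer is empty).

After op 1 (type): buf='foo' undo_depth=1 redo_depth=0
After op 2 (undo): buf='(empty)' undo_depth=0 redo_depth=1
After op 3 (redo): buf='foo' undo_depth=1 redo_depth=0
After op 4 (undo): buf='(empty)' undo_depth=0 redo_depth=1

Answer: empty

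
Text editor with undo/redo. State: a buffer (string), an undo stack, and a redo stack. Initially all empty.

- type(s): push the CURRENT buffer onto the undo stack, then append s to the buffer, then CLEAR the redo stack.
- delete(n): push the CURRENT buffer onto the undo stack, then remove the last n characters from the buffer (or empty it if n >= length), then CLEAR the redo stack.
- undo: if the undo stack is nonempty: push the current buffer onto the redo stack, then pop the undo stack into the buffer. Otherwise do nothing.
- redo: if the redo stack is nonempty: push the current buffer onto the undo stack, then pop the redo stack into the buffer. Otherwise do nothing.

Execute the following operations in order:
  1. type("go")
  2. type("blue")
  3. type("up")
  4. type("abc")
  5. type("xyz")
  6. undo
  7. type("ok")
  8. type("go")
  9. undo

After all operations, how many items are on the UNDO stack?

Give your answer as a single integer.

After op 1 (type): buf='go' undo_depth=1 redo_depth=0
After op 2 (type): buf='goblue' undo_depth=2 redo_depth=0
After op 3 (type): buf='goblueup' undo_depth=3 redo_depth=0
After op 4 (type): buf='goblueupabc' undo_depth=4 redo_depth=0
After op 5 (type): buf='goblueupabcxyz' undo_depth=5 redo_depth=0
After op 6 (undo): buf='goblueupabc' undo_depth=4 redo_depth=1
After op 7 (type): buf='goblueupabcok' undo_depth=5 redo_depth=0
After op 8 (type): buf='goblueupabcokgo' undo_depth=6 redo_depth=0
After op 9 (undo): buf='goblueupabcok' undo_depth=5 redo_depth=1

Answer: 5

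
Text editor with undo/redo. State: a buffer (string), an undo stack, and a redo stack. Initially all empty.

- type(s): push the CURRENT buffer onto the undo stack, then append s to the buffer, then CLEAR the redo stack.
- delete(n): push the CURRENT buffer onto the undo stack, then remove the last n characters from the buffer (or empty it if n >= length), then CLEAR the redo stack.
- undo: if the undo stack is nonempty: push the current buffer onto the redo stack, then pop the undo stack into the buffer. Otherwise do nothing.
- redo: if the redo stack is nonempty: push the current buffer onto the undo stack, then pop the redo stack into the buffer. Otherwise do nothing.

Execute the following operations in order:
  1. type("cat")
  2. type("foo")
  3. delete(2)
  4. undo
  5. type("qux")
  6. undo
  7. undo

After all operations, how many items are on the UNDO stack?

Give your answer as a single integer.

Answer: 1

Derivation:
After op 1 (type): buf='cat' undo_depth=1 redo_depth=0
After op 2 (type): buf='catfoo' undo_depth=2 redo_depth=0
After op 3 (delete): buf='catf' undo_depth=3 redo_depth=0
After op 4 (undo): buf='catfoo' undo_depth=2 redo_depth=1
After op 5 (type): buf='catfooqux' undo_depth=3 redo_depth=0
After op 6 (undo): buf='catfoo' undo_depth=2 redo_depth=1
After op 7 (undo): buf='cat' undo_depth=1 redo_depth=2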